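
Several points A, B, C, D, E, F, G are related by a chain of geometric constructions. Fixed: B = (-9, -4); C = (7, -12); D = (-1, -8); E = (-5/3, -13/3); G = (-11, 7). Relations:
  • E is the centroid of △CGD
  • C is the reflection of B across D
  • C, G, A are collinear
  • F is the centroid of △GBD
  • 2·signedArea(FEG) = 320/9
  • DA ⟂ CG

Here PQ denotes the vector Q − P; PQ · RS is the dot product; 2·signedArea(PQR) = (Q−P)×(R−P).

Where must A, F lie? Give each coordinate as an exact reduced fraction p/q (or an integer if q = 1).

A = (167/137, -808/137)
F = (-7, -5/3)

1. A_x = 167/137  [C, G, A are collinear ∩ DA ⟂ CG]
2. A_y = -808/137  [C, G, A are collinear ∩ DA ⟂ CG]
   → A = (167/137, -808/137)
3. F_x = -7  [F is the centroid of △GBD]
4. F_y = -5/3  [F is the centroid of △GBD]
   → F = (-7, -5/3)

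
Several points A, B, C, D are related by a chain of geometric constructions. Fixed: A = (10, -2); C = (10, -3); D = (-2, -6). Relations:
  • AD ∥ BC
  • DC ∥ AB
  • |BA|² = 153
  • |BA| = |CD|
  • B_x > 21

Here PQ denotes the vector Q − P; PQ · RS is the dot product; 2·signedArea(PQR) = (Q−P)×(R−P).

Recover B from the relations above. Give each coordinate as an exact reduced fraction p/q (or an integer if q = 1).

1. B_x = 22  [AD ∥ BC ∩ DC ∥ AB]
2. B_y = 1  [AD ∥ BC ∩ DC ∥ AB]
   → B = (22, 1)

B = (22, 1)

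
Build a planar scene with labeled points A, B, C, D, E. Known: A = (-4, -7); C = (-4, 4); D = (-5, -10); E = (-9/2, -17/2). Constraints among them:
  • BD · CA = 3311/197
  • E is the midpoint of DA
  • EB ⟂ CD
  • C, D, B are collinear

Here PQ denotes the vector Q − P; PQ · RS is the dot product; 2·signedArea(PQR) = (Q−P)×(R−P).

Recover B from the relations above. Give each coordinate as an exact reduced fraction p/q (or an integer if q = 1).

1. B_x = -1927/394  [C, D, B are collinear ∩ EB ⟂ CD]
2. B_y = -1669/197  [C, D, B are collinear ∩ EB ⟂ CD]
   → B = (-1927/394, -1669/197)

B = (-1927/394, -1669/197)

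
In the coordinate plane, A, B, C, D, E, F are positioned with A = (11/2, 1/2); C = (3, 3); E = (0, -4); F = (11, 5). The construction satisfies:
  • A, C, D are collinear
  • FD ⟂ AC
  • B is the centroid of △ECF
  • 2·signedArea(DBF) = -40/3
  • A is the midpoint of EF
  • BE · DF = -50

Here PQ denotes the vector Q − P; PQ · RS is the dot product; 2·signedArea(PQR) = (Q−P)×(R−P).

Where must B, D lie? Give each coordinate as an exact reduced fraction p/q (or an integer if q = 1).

B = (14/3, 4/3)
D = (6, 0)

1. B_x = 14/3  [B is the centroid of △ECF]
2. B_y = 4/3  [B is the centroid of △ECF]
   → B = (14/3, 4/3)
3. D_x = 6  [A, C, D are collinear ∩ FD ⟂ AC]
4. D_y = 0  [A, C, D are collinear ∩ FD ⟂ AC]
   → D = (6, 0)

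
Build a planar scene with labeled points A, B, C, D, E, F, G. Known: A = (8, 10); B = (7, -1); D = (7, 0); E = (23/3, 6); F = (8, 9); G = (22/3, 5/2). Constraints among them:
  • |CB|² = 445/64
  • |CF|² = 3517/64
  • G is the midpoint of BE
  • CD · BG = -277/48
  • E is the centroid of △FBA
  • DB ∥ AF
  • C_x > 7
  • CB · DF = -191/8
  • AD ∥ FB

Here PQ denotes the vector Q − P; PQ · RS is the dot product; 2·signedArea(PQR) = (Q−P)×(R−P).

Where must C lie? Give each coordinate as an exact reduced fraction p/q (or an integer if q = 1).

1. C_x = 29/4  [CB · DF = -191/8 ∩ CD · BG = -277/48]
2. C_y = 13/8  [CB · DF = -191/8 ∩ CD · BG = -277/48]
   → C = (29/4, 13/8)

C = (29/4, 13/8)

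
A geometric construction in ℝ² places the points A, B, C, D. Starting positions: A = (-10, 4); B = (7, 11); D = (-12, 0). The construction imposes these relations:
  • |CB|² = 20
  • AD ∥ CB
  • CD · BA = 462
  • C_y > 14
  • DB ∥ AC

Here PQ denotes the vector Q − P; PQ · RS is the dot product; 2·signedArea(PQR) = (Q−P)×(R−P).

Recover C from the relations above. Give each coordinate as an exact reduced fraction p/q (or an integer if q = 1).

1. C_x = 9  [AD ∥ CB ∩ DB ∥ AC]
2. C_y = 15  [AD ∥ CB ∩ DB ∥ AC]
   → C = (9, 15)

C = (9, 15)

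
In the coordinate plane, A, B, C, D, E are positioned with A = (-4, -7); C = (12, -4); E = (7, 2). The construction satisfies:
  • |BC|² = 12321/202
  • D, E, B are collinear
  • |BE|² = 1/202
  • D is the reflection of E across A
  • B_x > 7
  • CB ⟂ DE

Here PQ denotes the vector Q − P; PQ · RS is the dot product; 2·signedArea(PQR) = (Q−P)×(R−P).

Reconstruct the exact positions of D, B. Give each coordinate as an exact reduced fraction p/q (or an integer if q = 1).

1. D_x = -15  [D is the reflection of E across A]
2. D_y = -16  [D is the reflection of E across A]
   → D = (-15, -16)
3. B_x = 1425/202  [D, E, B are collinear ∩ CB ⟂ DE]
4. B_y = 413/202  [D, E, B are collinear ∩ CB ⟂ DE]
   → B = (1425/202, 413/202)

B = (1425/202, 413/202)
D = (-15, -16)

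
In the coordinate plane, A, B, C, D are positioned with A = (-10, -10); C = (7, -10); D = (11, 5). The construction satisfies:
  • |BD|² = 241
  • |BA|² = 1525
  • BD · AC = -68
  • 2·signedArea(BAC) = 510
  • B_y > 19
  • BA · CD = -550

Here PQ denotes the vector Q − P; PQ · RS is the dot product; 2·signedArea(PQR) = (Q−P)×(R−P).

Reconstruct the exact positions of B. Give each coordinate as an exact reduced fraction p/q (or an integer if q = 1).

B = (15, 20)

1. B_x = 15  [BD · AC = -68 ∩ 2·signedArea(BAC) = 510]
2. B_y = 20  [BD · AC = -68 ∩ 2·signedArea(BAC) = 510]
   → B = (15, 20)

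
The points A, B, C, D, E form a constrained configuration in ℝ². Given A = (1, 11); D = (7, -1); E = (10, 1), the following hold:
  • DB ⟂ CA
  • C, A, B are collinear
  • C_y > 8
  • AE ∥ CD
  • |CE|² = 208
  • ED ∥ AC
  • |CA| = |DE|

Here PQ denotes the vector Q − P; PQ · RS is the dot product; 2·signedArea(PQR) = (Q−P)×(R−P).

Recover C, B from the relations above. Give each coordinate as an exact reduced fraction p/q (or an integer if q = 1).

1. C_x = -2  [AE ∥ CD ∩ ED ∥ AC]
2. C_y = 9  [AE ∥ CD ∩ ED ∥ AC]
   → C = (-2, 9)
3. B_x = -5/13  [C, A, B are collinear ∩ DB ⟂ CA]
4. B_y = 131/13  [C, A, B are collinear ∩ DB ⟂ CA]
   → B = (-5/13, 131/13)

B = (-5/13, 131/13)
C = (-2, 9)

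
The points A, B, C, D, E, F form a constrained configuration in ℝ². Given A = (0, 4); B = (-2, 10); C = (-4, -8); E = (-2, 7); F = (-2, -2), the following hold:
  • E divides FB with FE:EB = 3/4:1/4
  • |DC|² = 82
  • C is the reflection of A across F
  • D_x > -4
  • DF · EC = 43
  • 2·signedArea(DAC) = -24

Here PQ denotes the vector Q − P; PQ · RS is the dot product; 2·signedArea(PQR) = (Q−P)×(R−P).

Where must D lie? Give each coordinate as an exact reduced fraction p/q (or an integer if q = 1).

1. D_x = -3  [2·signedArea(DAC) = -24 ∩ DF · EC = 43]
2. D_y = 1  [2·signedArea(DAC) = -24 ∩ DF · EC = 43]
   → D = (-3, 1)

D = (-3, 1)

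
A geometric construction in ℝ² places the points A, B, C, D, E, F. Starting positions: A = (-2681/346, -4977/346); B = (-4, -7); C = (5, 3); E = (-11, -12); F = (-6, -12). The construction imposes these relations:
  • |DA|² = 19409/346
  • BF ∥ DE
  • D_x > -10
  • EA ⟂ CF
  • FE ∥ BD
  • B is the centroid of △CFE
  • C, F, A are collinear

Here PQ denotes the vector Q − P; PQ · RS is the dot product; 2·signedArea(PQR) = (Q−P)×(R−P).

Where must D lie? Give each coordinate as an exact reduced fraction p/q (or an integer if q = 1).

D = (-9, -7)

1. D_x = -9  [BF ∥ DE ∩ FE ∥ BD]
2. D_y = -7  [BF ∥ DE ∩ FE ∥ BD]
   → D = (-9, -7)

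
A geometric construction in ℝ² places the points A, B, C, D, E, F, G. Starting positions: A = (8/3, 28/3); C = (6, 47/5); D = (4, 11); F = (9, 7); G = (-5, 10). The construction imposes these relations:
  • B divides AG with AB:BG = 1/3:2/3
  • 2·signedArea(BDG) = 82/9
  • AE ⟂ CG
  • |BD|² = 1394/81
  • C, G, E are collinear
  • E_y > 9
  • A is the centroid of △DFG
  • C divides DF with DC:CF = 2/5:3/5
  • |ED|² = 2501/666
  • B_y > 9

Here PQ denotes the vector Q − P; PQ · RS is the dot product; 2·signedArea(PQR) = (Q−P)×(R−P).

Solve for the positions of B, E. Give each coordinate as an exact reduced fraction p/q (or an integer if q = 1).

1. B_x = 1/9  [B divides AG with AB:BG = 1/3:2/3]
2. B_y = 86/9  [B divides AG with AB:BG = 1/3:2/3]
   → B = (1/9, 86/9)
3. E_x = 595/222  [C, G, E are collinear ∩ AE ⟂ CG]
4. E_y = 709/74  [C, G, E are collinear ∩ AE ⟂ CG]
   → E = (595/222, 709/74)

B = (1/9, 86/9)
E = (595/222, 709/74)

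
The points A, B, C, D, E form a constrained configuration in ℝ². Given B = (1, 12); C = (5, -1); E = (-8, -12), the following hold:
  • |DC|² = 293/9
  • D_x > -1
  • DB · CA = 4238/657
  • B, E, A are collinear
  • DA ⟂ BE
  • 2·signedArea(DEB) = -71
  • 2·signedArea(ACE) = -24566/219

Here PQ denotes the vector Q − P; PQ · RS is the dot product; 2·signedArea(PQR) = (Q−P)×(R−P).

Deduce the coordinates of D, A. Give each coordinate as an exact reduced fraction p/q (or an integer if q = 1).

A = (-238/73, 140/219)
D = (-2/3, -1/3)

1. A_x = -238/73  [B, E, A are collinear ∩ 2·signedArea(ACE) = -24566/219]
2. A_y = 140/219  [B, E, A are collinear ∩ 2·signedArea(ACE) = -24566/219]
   → A = (-238/73, 140/219)
3. D_x = -2/3  [2·signedArea(DEB) = -71 ∩ DA ⟂ BE]
4. D_y = -1/3  [2·signedArea(DEB) = -71 ∩ DA ⟂ BE]
   → D = (-2/3, -1/3)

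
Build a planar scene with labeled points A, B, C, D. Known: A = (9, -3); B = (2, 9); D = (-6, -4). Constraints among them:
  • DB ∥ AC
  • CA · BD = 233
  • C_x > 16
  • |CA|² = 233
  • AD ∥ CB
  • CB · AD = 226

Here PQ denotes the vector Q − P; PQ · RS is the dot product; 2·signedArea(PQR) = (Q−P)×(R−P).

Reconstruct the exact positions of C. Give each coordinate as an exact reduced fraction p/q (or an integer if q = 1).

1. C_x = 17  [AD ∥ CB ∩ DB ∥ AC]
2. C_y = 10  [AD ∥ CB ∩ DB ∥ AC]
   → C = (17, 10)

C = (17, 10)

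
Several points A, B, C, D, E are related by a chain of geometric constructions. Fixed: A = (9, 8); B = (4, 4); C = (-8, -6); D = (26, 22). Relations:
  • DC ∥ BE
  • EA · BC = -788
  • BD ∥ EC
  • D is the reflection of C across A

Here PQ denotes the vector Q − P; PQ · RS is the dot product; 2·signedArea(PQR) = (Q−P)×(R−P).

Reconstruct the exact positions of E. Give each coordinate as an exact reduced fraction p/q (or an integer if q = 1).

1. E_x = -30  [BD ∥ EC ∩ DC ∥ BE]
2. E_y = -24  [BD ∥ EC ∩ DC ∥ BE]
   → E = (-30, -24)

E = (-30, -24)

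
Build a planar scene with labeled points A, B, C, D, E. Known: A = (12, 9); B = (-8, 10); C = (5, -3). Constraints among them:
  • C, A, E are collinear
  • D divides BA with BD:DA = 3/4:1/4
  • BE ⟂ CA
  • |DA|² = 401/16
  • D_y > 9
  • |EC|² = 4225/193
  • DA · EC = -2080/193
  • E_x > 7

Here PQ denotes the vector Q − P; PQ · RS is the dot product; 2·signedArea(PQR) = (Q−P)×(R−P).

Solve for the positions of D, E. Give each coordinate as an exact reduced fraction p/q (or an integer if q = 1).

D = (7, 37/4)
E = (1420/193, 201/193)

1. D_x = 7  [D divides BA with BD:DA = 3/4:1/4]
2. D_y = 37/4  [D divides BA with BD:DA = 3/4:1/4]
   → D = (7, 37/4)
3. E_x = 1420/193  [C, A, E are collinear ∩ BE ⟂ CA]
4. E_y = 201/193  [C, A, E are collinear ∩ BE ⟂ CA]
   → E = (1420/193, 201/193)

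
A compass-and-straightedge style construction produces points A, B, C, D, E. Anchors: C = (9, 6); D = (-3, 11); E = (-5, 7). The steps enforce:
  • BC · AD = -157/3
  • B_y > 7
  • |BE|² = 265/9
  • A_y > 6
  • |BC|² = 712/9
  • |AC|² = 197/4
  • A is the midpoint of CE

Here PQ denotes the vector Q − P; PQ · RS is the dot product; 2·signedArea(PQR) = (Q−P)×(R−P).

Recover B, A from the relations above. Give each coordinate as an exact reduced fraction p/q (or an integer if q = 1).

A = (2, 13/2)
B = (1/3, 8)

1. A_x = 2  [A is the midpoint of CE]
2. A_y = 13/2  [A is the midpoint of CE]
   → A = (2, 13/2)
3. B_x = 1/3  [line 5·x + -9/2·y + 103/3 = 0 ∩ |BE|² = 265/9]
4. B_y = 8  [line 5·x + -9/2·y + 103/3 = 0 ∩ |BE|² = 265/9]
   → B = (1/3, 8)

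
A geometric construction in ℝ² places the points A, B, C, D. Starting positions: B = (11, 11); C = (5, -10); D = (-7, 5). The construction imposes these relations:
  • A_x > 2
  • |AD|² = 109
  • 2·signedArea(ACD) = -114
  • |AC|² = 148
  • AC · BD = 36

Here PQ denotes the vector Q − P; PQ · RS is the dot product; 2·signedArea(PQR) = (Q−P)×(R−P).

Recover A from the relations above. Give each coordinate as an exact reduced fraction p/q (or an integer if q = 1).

A = (3, 2)

1. A_x = 3  [2·signedArea(ACD) = -114 ∩ AC · BD = 36]
2. A_y = 2  [2·signedArea(ACD) = -114 ∩ AC · BD = 36]
   → A = (3, 2)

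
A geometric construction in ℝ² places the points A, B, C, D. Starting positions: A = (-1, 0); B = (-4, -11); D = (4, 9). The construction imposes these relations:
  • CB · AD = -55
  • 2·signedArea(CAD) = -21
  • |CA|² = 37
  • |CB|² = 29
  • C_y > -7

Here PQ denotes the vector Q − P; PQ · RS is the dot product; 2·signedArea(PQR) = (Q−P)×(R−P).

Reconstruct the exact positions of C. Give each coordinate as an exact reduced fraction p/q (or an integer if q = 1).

1. C_x = -2  [2·signedArea(CAD) = -21 ∩ CB · AD = -55]
2. C_y = -6  [2·signedArea(CAD) = -21 ∩ CB · AD = -55]
   → C = (-2, -6)

C = (-2, -6)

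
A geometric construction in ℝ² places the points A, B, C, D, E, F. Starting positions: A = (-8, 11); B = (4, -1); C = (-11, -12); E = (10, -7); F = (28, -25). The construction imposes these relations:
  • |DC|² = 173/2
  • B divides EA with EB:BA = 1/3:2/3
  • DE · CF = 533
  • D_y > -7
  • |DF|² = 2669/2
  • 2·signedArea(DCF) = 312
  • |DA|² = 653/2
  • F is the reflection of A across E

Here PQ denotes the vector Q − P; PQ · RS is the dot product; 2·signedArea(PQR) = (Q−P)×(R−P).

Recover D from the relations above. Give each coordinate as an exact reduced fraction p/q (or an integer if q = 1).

D = (-7/2, -13/2)

1. D_x = -7/2  [2·signedArea(DCF) = 312 ∩ DE · CF = 533]
2. D_y = -13/2  [2·signedArea(DCF) = 312 ∩ DE · CF = 533]
   → D = (-7/2, -13/2)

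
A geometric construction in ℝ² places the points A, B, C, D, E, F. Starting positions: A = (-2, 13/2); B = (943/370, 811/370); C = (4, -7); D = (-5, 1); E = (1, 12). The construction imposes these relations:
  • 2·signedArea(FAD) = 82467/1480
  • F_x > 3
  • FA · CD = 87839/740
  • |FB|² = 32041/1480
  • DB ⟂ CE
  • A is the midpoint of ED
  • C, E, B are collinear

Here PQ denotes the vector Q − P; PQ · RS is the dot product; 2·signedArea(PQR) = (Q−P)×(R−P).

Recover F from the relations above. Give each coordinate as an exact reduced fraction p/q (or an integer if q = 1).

F = (2423/740, -1779/740)

1. F_x = 2423/740  [FA · CD = 87839/740 ∩ 2·signedArea(FAD) = 82467/1480]
2. F_y = -1779/740  [FA · CD = 87839/740 ∩ 2·signedArea(FAD) = 82467/1480]
   → F = (2423/740, -1779/740)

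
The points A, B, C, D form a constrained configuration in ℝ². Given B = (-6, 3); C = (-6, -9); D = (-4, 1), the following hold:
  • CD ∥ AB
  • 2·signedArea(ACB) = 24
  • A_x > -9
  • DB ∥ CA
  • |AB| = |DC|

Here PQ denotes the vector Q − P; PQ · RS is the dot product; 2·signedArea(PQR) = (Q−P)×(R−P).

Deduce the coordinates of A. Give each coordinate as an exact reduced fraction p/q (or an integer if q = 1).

A = (-8, -7)

1. A_x = -8  [CD ∥ AB ∩ DB ∥ CA]
2. A_y = -7  [CD ∥ AB ∩ DB ∥ CA]
   → A = (-8, -7)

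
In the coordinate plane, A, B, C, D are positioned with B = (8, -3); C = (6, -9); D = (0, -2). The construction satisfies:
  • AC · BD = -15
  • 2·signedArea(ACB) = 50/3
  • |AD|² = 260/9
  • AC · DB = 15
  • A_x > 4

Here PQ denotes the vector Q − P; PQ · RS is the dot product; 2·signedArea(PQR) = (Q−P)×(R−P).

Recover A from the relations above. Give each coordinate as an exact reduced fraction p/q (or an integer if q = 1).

A = (14/3, -14/3)

1. A_x = 14/3  [AC · BD = -15 ∩ 2·signedArea(ACB) = 50/3]
2. A_y = -14/3  [AC · BD = -15 ∩ 2·signedArea(ACB) = 50/3]
   → A = (14/3, -14/3)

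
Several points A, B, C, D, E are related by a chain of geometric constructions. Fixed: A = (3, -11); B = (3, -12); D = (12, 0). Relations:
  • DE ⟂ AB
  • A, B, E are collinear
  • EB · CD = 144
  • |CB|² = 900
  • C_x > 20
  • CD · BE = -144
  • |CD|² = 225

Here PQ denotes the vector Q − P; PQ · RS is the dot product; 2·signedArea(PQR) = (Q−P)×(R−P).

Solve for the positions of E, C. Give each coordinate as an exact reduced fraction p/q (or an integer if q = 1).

1. E_x = 3  [A, B, E are collinear ∩ DE ⟂ AB]
2. E_y = 0  [A, B, E are collinear ∩ DE ⟂ AB]
   → E = (3, 0)
3. C_y = 12  [CD · BE = -144]
4. C_x = 21  [|CB|² = 900]
   → C = (21, 12)

C = (21, 12)
E = (3, 0)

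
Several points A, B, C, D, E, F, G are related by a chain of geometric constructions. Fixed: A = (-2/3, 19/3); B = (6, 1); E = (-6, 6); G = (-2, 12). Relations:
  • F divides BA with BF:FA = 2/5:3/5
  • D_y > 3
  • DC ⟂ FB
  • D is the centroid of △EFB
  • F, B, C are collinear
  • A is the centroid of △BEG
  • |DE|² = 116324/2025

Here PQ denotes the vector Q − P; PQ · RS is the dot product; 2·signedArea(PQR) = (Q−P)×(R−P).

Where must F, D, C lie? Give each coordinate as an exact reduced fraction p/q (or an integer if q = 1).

C = (686/369, 7957/1845)
D = (10/9, 152/45)
F = (10/3, 47/15)

1. F_x = 10/3  [F divides BA with BF:FA = 2/5:3/5]
2. F_y = 47/15  [F divides BA with BF:FA = 2/5:3/5]
   → F = (10/3, 47/15)
3. D_x = 10/9  [D is the centroid of △EFB]
4. D_y = 152/45  [D is the centroid of △EFB]
   → D = (10/9, 152/45)
5. C_x = 686/369  [F, B, C are collinear ∩ DC ⟂ FB]
6. C_y = 7957/1845  [F, B, C are collinear ∩ DC ⟂ FB]
   → C = (686/369, 7957/1845)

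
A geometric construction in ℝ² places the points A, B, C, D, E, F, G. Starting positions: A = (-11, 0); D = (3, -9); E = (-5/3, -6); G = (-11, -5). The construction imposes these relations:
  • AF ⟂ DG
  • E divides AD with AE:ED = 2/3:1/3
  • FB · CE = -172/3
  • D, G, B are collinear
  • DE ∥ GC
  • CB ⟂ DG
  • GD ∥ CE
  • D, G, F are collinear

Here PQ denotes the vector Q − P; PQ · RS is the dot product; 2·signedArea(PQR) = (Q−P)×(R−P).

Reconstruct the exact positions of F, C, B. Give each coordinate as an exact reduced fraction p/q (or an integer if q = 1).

B = (-2561/159, -563/159)
C = (-47/3, -2)
F = (-653/53, -245/53)

1. F_x = -653/53  [D, G, F are collinear ∩ AF ⟂ DG]
2. F_y = -245/53  [D, G, F are collinear ∩ AF ⟂ DG]
   → F = (-653/53, -245/53)
3. C_x = -47/3  [GD ∥ CE ∩ DE ∥ GC]
4. C_y = -2  [GD ∥ CE ∩ DE ∥ GC]
   → C = (-47/3, -2)
5. B_x = -2561/159  [D, G, B are collinear ∩ CB ⟂ DG]
6. B_y = -563/159  [D, G, B are collinear ∩ CB ⟂ DG]
   → B = (-2561/159, -563/159)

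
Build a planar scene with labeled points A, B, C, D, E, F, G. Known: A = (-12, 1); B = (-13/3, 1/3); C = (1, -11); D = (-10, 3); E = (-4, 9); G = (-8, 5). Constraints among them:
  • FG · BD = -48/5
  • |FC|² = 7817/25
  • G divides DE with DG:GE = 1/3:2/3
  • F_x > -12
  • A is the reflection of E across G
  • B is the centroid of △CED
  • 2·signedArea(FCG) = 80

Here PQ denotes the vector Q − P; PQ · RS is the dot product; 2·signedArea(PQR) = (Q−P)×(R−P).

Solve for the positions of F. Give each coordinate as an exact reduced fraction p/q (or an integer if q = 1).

1. F_x = -56/5  [FG · BD = -48/5 ∩ 2·signedArea(FCG) = 80]
2. F_y = 9/5  [FG · BD = -48/5 ∩ 2·signedArea(FCG) = 80]
   → F = (-56/5, 9/5)

F = (-56/5, 9/5)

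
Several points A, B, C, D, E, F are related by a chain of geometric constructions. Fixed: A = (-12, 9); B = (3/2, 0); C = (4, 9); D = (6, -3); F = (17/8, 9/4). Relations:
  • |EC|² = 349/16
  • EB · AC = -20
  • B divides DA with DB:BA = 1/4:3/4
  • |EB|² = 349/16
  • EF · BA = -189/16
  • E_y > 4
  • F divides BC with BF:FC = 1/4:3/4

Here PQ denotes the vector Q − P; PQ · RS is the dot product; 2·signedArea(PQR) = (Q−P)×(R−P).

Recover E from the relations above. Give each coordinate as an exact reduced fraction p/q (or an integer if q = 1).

1. E_x = 11/4  [EB · AC = -20 ∩ EF · BA = -189/16]
2. E_y = 9/2  [EB · AC = -20 ∩ EF · BA = -189/16]
   → E = (11/4, 9/2)

E = (11/4, 9/2)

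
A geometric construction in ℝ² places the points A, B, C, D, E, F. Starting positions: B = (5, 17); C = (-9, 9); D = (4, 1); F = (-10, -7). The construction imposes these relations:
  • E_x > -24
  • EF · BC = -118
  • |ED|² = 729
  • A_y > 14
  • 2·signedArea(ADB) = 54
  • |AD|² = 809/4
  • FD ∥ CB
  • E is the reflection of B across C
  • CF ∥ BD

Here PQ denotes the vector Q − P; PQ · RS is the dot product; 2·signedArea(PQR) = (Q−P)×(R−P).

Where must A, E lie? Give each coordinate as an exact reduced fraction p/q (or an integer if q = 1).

1. A_x = 3/2  [line -16·x + 1·y + 9 = 0 ∩ |AD|² = 809/4]
2. A_y = 15  [line -16·x + 1·y + 9 = 0 ∩ |AD|² = 809/4]
   → A = (3/2, 15)
3. E_x = -23  [E is the reflection of B across C]
4. E_y = 1  [E is the reflection of B across C]
   → E = (-23, 1)

A = (3/2, 15)
E = (-23, 1)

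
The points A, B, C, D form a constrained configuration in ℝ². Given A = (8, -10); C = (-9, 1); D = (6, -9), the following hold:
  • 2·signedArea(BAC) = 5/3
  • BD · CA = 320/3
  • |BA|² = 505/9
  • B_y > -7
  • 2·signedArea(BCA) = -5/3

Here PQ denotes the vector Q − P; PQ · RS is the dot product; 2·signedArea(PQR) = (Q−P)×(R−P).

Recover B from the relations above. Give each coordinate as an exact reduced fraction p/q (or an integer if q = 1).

1. B_x = 5/3  [2·signedArea(BCA) = -5/3 ∩ BD · CA = 320/3]
2. B_y = -6  [2·signedArea(BCA) = -5/3 ∩ BD · CA = 320/3]
   → B = (5/3, -6)

B = (5/3, -6)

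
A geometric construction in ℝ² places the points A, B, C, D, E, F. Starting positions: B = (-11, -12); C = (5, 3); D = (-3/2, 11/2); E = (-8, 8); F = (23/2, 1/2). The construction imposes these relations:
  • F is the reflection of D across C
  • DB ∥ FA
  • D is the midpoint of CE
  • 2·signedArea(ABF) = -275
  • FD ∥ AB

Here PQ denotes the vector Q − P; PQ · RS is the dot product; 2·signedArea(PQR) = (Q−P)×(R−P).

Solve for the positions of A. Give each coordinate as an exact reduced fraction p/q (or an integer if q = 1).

1. A_x = 2  [FD ∥ AB ∩ DB ∥ FA]
2. A_y = -17  [FD ∥ AB ∩ DB ∥ FA]
   → A = (2, -17)

A = (2, -17)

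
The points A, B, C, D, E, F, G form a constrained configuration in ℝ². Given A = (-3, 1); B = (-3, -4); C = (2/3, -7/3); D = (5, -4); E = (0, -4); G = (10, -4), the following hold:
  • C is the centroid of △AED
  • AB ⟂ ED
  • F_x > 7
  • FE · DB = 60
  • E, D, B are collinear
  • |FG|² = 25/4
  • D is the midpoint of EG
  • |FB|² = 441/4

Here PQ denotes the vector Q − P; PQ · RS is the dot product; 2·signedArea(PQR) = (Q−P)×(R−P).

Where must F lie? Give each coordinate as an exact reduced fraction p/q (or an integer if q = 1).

1. F_x = 15/2  [FE · DB = 60]
2. F_y = -4  [|FB|² = 441/4]
   → F = (15/2, -4)

F = (15/2, -4)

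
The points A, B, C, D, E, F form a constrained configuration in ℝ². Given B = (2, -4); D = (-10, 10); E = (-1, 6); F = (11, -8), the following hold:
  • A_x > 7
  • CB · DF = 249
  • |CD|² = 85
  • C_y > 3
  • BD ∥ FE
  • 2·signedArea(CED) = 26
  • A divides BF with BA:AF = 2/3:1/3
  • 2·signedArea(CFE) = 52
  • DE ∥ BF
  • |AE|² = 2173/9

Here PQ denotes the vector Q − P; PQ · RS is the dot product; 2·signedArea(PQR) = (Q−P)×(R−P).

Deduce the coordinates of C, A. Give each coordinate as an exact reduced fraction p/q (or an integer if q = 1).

1. C_x = -3  [2·signedArea(CED) = 26 ∩ 2·signedArea(CFE) = 52]
2. C_y = 4  [2·signedArea(CED) = 26 ∩ 2·signedArea(CFE) = 52]
   → C = (-3, 4)
3. A_x = 8  [A divides BF with BA:AF = 2/3:1/3]
4. A_y = -20/3  [A divides BF with BA:AF = 2/3:1/3]
   → A = (8, -20/3)

A = (8, -20/3)
C = (-3, 4)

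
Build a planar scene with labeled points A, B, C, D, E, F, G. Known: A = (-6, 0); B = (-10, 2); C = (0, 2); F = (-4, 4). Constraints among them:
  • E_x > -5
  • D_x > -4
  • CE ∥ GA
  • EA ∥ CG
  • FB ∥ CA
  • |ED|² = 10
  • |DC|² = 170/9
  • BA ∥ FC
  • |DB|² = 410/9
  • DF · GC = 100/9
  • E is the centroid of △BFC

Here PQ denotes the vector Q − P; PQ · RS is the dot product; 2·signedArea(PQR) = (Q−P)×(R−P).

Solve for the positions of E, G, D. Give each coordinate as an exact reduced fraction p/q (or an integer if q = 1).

D = (-11/3, -1/3)
E = (-14/3, 8/3)
G = (-4/3, -2/3)

1. E_x = -14/3  [E is the centroid of △BFC]
2. E_y = 8/3  [E is the centroid of △BFC]
   → E = (-14/3, 8/3)
3. G_x = -4/3  [CE ∥ GA ∩ EA ∥ CG]
4. G_y = -2/3  [CE ∥ GA ∩ EA ∥ CG]
   → G = (-4/3, -2/3)
5. D_x = -11/3  [line -4/3·x + -8/3·y + -52/9 = 0 ∩ |DB|² = 410/9]
6. D_y = -1/3  [line -4/3·x + -8/3·y + -52/9 = 0 ∩ |DB|² = 410/9]
   → D = (-11/3, -1/3)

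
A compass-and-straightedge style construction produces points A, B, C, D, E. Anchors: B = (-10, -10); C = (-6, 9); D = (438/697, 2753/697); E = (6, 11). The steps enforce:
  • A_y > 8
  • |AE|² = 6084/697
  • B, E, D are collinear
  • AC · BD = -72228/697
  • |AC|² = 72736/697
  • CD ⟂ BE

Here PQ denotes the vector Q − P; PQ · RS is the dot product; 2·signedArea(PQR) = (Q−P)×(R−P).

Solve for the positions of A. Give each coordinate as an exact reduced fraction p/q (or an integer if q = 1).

A = (2934/697, 6029/697)

1. A_x = 2934/697  [line -7408/697·x + -9723/697·y + 115287/697 = 0 ∩ |AE|² = 6084/697]
2. A_y = 6029/697  [line -7408/697·x + -9723/697·y + 115287/697 = 0 ∩ |AE|² = 6084/697]
   → A = (2934/697, 6029/697)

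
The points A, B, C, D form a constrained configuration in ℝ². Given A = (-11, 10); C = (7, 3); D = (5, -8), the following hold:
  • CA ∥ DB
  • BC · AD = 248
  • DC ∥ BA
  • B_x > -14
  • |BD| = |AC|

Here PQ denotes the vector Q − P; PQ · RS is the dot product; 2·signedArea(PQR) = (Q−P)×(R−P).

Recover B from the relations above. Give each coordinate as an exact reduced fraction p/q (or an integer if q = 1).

B = (-13, -1)

1. B_x = -13  [DC ∥ BA ∩ CA ∥ DB]
2. B_y = -1  [DC ∥ BA ∩ CA ∥ DB]
   → B = (-13, -1)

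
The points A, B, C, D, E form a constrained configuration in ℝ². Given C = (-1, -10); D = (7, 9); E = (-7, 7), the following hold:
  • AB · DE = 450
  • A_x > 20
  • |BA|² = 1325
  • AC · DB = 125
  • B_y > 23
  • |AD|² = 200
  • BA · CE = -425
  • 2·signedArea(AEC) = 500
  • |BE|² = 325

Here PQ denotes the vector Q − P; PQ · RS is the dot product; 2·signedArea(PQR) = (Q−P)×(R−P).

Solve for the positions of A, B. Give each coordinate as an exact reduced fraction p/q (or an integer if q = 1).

A = (21, 11)
B = (-13, 24)

1. A_x = 21  [line 17·x + 6·y + -423 = 0 ∩ |AD|² = 200]
2. A_y = 11  [line 17·x + 6·y + -423 = 0 ∩ |AD|² = 200]
   → A = (21, 11)
3. B_x = -13  [AC · DB = 125 ∩ BA · CE = -425]
4. B_y = 24  [AC · DB = 125 ∩ BA · CE = -425]
   → B = (-13, 24)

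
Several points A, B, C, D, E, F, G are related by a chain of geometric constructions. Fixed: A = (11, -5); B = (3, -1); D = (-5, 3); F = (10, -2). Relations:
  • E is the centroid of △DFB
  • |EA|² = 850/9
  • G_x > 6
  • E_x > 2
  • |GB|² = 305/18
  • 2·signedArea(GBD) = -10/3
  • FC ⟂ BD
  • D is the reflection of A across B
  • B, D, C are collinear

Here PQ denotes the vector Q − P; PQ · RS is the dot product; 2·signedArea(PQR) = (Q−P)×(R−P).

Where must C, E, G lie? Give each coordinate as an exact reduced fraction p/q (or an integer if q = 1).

C = (9, -4)
E = (8/3, 0)
G = (41/6, -5/2)

1. C_x = 9  [B, D, C are collinear ∩ FC ⟂ BD]
2. C_y = -4  [B, D, C are collinear ∩ FC ⟂ BD]
   → C = (9, -4)
3. E_x = 8/3  [E is the centroid of △DFB]
4. E_y = 0  [E is the centroid of △DFB]
   → E = (8/3, 0)
5. G_x = 41/6  [line -4·x + -8·y + 22/3 = 0 ∩ |GB|² = 305/18]
6. G_y = -5/2  [line -4·x + -8·y + 22/3 = 0 ∩ |GB|² = 305/18]
   → G = (41/6, -5/2)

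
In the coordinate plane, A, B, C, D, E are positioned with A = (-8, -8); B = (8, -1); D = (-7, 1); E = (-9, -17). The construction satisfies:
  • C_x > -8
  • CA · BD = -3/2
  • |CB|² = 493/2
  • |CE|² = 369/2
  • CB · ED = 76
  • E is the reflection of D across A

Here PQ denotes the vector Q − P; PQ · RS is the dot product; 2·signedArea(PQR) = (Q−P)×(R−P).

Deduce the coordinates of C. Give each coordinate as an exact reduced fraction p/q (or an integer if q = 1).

C = (-15/2, -7/2)

1. C_x = -15/2  [CA · BD = -3/2 ∩ CB · ED = 76]
2. C_y = -7/2  [CA · BD = -3/2 ∩ CB · ED = 76]
   → C = (-15/2, -7/2)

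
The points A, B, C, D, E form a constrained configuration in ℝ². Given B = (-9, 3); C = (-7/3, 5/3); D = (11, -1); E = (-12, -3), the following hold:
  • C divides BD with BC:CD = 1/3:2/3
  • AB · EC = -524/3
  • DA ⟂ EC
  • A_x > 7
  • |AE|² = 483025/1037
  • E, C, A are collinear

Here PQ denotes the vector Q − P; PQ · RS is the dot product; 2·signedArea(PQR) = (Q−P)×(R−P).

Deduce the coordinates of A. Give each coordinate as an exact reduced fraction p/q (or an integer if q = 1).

1. A_x = 7711/1037  [E, C, A are collinear ∩ DA ⟂ EC]
2. A_y = 6619/1037  [E, C, A are collinear ∩ DA ⟂ EC]
   → A = (7711/1037, 6619/1037)

A = (7711/1037, 6619/1037)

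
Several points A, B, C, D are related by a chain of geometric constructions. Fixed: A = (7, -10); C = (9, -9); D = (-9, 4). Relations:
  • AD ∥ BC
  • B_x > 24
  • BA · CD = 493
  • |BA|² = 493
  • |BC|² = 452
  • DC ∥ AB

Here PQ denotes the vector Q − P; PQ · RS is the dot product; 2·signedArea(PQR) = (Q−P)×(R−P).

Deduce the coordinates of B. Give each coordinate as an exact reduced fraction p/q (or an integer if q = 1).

B = (25, -23)

1. B_x = 25  [AD ∥ BC ∩ DC ∥ AB]
2. B_y = -23  [AD ∥ BC ∩ DC ∥ AB]
   → B = (25, -23)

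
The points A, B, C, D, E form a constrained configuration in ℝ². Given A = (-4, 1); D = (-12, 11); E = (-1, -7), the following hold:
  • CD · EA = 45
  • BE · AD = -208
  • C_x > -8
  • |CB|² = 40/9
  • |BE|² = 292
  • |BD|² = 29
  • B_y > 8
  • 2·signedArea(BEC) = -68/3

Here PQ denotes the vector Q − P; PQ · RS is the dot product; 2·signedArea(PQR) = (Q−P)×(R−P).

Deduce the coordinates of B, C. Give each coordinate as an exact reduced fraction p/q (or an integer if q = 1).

1. B_x = -7  [line 8·x + -10·y + 146 = 0 ∩ |BD|² = 29]
2. B_y = 9  [line 8·x + -10·y + 146 = 0 ∩ |BD|² = 29]
   → B = (-7, 9)
3. C_x = -23/3  [2·signedArea(BEC) = -68/3 ∩ CD · EA = 45]
4. C_y = 7  [2·signedArea(BEC) = -68/3 ∩ CD · EA = 45]
   → C = (-23/3, 7)

B = (-7, 9)
C = (-23/3, 7)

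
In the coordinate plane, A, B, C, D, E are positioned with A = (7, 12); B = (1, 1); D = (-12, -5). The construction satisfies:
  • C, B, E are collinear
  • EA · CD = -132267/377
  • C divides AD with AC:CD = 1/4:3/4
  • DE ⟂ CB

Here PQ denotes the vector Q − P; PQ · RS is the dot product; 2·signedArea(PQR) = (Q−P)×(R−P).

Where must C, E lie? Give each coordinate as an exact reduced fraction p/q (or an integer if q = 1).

C = (9/4, 31/4)
E = (-381/754, -5375/754)

1. C_x = 9/4  [C divides AD with AC:CD = 1/4:3/4]
2. C_y = 31/4  [C divides AD with AC:CD = 1/4:3/4]
   → C = (9/4, 31/4)
3. E_x = -381/754  [C, B, E are collinear ∩ DE ⟂ CB]
4. E_y = -5375/754  [C, B, E are collinear ∩ DE ⟂ CB]
   → E = (-381/754, -5375/754)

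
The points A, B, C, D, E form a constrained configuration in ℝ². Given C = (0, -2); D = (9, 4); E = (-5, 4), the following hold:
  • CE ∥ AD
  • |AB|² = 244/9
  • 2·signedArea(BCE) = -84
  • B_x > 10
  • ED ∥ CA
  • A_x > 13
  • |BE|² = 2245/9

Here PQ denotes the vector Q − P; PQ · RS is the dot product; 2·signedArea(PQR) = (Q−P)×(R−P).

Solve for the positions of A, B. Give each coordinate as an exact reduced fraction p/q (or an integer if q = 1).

A = (14, -2)
B = (32/3, 2)

1. A_x = 14  [CE ∥ AD ∩ ED ∥ CA]
2. A_y = -2  [CE ∥ AD ∩ ED ∥ CA]
   → A = (14, -2)
3. B_x = 32/3  [line -6·x + -5·y + 74 = 0 ∩ |BE|² = 2245/9]
4. B_y = 2  [line -6·x + -5·y + 74 = 0 ∩ |BE|² = 2245/9]
   → B = (32/3, 2)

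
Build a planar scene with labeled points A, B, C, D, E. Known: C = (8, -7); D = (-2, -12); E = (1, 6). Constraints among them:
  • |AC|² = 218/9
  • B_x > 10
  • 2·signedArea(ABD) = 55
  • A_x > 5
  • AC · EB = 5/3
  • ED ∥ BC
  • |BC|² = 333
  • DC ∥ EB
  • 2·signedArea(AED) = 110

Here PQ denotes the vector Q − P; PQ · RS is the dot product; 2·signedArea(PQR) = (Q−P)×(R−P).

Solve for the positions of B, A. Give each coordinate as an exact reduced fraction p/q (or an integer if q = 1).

1. B_x = 11  [ED ∥ BC ∩ DC ∥ EB]
2. B_y = 11  [ED ∥ BC ∩ DC ∥ EB]
   → B = (11, 11)
3. A_x = 17/3  [2·signedArea(ABD) = 55 ∩ AC · EB = 5/3]
4. A_y = -8/3  [2·signedArea(ABD) = 55 ∩ AC · EB = 5/3]
   → A = (17/3, -8/3)

A = (17/3, -8/3)
B = (11, 11)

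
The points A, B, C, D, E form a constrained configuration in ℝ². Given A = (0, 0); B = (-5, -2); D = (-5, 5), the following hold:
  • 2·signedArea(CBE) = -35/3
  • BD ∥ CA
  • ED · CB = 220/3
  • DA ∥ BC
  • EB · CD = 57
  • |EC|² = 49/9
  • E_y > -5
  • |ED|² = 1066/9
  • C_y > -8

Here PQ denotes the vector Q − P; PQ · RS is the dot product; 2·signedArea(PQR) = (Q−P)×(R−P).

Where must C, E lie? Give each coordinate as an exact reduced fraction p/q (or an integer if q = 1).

1. C_x = 0  [BD ∥ CA ∩ DA ∥ BC]
2. C_y = -7  [BD ∥ CA ∩ DA ∥ BC]
   → C = (0, -7)
3. E_x = 0  [ED · CB = 220/3 ∩ EB · CD = 57]
4. E_y = -14/3  [ED · CB = 220/3 ∩ EB · CD = 57]
   → E = (0, -14/3)

C = (0, -7)
E = (0, -14/3)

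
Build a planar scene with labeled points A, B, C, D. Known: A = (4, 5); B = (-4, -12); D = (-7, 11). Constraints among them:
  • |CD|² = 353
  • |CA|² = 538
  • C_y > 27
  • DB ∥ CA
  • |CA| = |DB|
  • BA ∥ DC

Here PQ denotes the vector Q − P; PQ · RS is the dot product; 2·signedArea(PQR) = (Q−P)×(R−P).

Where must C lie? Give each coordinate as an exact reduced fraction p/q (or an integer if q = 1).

C = (1, 28)

1. C_x = 1  [DB ∥ CA ∩ BA ∥ DC]
2. C_y = 28  [DB ∥ CA ∩ BA ∥ DC]
   → C = (1, 28)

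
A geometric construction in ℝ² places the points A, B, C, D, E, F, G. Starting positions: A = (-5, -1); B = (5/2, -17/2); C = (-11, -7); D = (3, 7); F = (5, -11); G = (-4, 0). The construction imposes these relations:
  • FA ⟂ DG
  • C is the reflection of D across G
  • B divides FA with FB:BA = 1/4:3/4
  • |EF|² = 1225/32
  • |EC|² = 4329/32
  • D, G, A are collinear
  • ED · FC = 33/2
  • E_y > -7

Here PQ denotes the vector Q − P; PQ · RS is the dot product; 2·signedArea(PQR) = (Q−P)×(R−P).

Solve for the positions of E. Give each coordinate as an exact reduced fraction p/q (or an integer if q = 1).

E = (5/8, -53/8)

1. E_x = 5/8  [line 16·x + -4·y + -73/2 = 0 ∩ |EC|² = 4329/32]
2. E_y = -53/8  [line 16·x + -4·y + -73/2 = 0 ∩ |EC|² = 4329/32]
   → E = (5/8, -53/8)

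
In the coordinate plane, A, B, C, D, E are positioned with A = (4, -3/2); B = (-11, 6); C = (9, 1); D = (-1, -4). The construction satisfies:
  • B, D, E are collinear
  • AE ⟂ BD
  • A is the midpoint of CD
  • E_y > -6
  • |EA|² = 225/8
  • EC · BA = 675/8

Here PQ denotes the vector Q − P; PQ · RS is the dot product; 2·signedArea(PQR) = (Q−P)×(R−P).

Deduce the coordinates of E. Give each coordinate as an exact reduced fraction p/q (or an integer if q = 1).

1. E_x = 1/4  [B, D, E are collinear ∩ AE ⟂ BD]
2. E_y = -21/4  [B, D, E are collinear ∩ AE ⟂ BD]
   → E = (1/4, -21/4)

E = (1/4, -21/4)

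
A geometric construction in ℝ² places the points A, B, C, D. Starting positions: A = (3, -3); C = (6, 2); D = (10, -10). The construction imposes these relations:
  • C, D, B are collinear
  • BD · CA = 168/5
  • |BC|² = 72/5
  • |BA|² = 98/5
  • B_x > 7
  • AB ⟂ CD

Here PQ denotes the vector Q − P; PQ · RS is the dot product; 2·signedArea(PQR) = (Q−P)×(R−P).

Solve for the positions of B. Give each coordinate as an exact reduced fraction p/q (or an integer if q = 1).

B = (36/5, -8/5)

1. B_x = 36/5  [C, D, B are collinear ∩ AB ⟂ CD]
2. B_y = -8/5  [C, D, B are collinear ∩ AB ⟂ CD]
   → B = (36/5, -8/5)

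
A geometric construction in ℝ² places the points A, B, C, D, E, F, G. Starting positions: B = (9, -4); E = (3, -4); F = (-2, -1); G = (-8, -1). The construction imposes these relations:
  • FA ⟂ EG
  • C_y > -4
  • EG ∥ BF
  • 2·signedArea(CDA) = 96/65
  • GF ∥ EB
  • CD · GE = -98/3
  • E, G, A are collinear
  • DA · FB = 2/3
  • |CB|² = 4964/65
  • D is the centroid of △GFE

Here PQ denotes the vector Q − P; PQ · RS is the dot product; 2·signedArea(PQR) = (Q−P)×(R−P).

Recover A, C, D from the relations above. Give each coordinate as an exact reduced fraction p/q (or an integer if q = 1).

A = (-157/65, -164/65)
C = (19/65, -212/65)
D = (-7/3, -2)

1. A_x = -157/65  [E, G, A are collinear ∩ FA ⟂ EG]
2. A_y = -164/65  [E, G, A are collinear ∩ FA ⟂ EG]
   → A = (-157/65, -164/65)
3. D_x = -7/3  [D is the centroid of △GFE]
4. D_y = -2  [D is the centroid of △GFE]
   → D = (-7/3, -2)
5. C_x = 19/65  [CD · GE = -98/3 ∩ 2·signedArea(CDA) = 96/65]
6. C_y = -212/65  [CD · GE = -98/3 ∩ 2·signedArea(CDA) = 96/65]
   → C = (19/65, -212/65)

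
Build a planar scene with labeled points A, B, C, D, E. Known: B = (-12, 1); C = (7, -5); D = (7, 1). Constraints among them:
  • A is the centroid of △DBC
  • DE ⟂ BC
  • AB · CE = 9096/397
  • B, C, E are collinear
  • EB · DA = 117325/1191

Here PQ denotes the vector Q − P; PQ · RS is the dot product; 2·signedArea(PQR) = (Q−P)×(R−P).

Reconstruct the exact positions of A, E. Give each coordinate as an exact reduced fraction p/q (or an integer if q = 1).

1. A_x = 2/3  [A is the centroid of △DBC]
2. A_y = -1  [A is the centroid of △DBC]
   → A = (2/3, -1)
3. E_x = 2095/397  [B, C, E are collinear ∩ DE ⟂ BC]
4. E_y = -1769/397  [B, C, E are collinear ∩ DE ⟂ BC]
   → E = (2095/397, -1769/397)

A = (2/3, -1)
E = (2095/397, -1769/397)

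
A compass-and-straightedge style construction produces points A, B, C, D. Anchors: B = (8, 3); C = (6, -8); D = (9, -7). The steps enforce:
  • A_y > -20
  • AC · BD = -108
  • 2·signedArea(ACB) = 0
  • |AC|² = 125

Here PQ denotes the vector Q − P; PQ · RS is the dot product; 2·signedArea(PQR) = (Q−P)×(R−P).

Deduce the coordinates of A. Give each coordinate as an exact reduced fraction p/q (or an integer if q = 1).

A = (4, -19)

1. A_x = 4  [2·signedArea(ACB) = 0 ∩ AC · BD = -108]
2. A_y = -19  [2·signedArea(ACB) = 0 ∩ AC · BD = -108]
   → A = (4, -19)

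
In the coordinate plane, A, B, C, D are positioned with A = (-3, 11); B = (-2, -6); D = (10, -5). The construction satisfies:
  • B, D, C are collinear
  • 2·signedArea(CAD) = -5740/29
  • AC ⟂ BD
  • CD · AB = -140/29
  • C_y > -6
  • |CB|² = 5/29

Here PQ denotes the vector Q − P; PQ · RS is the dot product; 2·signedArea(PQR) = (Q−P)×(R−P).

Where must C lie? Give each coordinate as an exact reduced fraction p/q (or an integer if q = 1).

C = (-46/29, -173/29)

1. C_x = -46/29  [B, D, C are collinear ∩ AC ⟂ BD]
2. C_y = -173/29  [B, D, C are collinear ∩ AC ⟂ BD]
   → C = (-46/29, -173/29)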